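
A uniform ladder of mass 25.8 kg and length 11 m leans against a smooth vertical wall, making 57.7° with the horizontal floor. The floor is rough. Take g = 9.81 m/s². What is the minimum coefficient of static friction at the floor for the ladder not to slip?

μ_min ≈ 0.316

ΣF_y = 0: N_floor = 25.8×9.81 = 253.1 N.
Torques about the foot: N_wall · 11 sin 57.7° = 25.8×9.81×5.5 cos 57.7° → N_wall = 80.001 N.
ΣF_x = 0: f_floor = N_wall = 80.001 N.
μ_min = f_floor / N_floor = 80.001 / 253.1 = 0.3161.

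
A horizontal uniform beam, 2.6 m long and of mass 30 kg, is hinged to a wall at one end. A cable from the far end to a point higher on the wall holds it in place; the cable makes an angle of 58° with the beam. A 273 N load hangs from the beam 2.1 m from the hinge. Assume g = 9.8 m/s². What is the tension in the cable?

Take torques about the hinge: T sin 58° · 2.6 = 30×9.8×1.3 + 273×2.1 = 955.5 N·m.
So T = 955.5 / (0.8480 × 2.6) = 433.35 N.

T ≈ 433 N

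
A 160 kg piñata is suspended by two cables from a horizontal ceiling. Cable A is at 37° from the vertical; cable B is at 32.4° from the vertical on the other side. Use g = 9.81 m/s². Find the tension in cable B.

T_B ≈ 1010 N

Angles from the horizontal: cable A is 90° − 37° = 53°, cable B is 90° − 32.4° = 57.6°.
Weight W = 160 × 9.81 = 1570 N acts straight down.
Horizontal: T_A cos 53° = T_B cos 57.6°  →  T_A = 0.8904 T_B.
Vertical: T_A sin 53° + T_B sin 57.6° = 1570.
Substituting the horizontal relation into the vertical equation gives 1.555 T_B = 1570, so T_B = 1009 N.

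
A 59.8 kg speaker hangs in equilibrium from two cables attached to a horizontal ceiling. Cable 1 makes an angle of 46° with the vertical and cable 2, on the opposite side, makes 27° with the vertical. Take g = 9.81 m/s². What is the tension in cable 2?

Angles from the horizontal: cable 1 is 90° − 46° = 44°, cable 2 is 90° − 27° = 63°.
Weight W = 59.8 × 9.81 = 586.6 N acts straight down.
Horizontal: T_1 cos 44° = T_2 cos 63°  →  T_1 = 0.6311 T_2.
Vertical: T_1 sin 44° + T_2 sin 63° = 586.6.
Substituting the horizontal relation into the vertical equation gives 1.329 T_2 = 586.6, so T_2 = 441.3 N.

T_2 ≈ 441 N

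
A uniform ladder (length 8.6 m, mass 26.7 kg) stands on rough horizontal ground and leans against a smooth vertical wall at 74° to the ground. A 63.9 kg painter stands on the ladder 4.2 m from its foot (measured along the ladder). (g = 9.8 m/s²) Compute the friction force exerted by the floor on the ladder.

Torques about the foot: N_wall · 8.6 sin 74° = 26.7×9.8×4.3 cos 74° + 63.9×9.8×4.2 cos 74° → N_wall = 125.21 N.
ΣF_x = 0: f_floor = N_wall = 125.21 N.

f ≈ 125 N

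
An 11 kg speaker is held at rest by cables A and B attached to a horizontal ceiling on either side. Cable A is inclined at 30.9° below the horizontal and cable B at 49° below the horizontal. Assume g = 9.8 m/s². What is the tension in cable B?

T_B ≈ 94 N

Weight W = 11 × 9.8 = 107.8 N acts straight down.
Horizontal: T_A cos 30.9° = T_B cos 49°  →  T_A = 0.7646 T_B.
Vertical: T_A sin 30.9° + T_B sin 49° = 107.8.
Substituting the horizontal relation into the vertical equation gives 1.147 T_B = 107.8, so T_B = 93.96 N.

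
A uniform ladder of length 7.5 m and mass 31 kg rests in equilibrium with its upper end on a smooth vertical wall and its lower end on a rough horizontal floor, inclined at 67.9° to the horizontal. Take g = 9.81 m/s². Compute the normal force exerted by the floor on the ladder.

ΣF_y = 0: N_floor = 31×9.81 = 304.11 N.

N_floor ≈ 304 N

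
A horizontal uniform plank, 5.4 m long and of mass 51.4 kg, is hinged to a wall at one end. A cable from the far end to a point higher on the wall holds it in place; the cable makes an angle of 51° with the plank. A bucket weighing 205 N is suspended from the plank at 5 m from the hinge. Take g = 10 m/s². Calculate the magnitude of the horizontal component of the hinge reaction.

H_x ≈ 362 N

Take torques about the hinge: T sin 51° · 5.4 = 51.4×10×2.7 + 205×5 = 2412.8 N·m.
So T = 2412.8 / (0.7771 × 5.4) = 574.94 N.
ΣF_x = 0: H_x = T cos 51° = 361.82 N.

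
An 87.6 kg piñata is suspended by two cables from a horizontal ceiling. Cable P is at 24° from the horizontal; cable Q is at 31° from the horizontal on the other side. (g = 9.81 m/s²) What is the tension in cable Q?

Weight W = 87.6 × 9.81 = 859.4 N acts straight down.
Horizontal: T_P cos 24° = T_Q cos 31°  →  T_P = 0.9383 T_Q.
Vertical: T_P sin 24° + T_Q sin 31° = 859.4.
Substituting the horizontal relation into the vertical equation gives 0.8967 T_Q = 859.4, so T_Q = 958.4 N.

T_Q ≈ 958 N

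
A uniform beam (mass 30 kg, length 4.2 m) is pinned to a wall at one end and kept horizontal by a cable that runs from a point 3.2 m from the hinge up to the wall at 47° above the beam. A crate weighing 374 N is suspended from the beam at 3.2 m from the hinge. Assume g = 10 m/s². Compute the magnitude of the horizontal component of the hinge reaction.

H_x ≈ 532 N

Take torques about the hinge: T sin 47° · 3.2 = 30×10×2.1 + 374×3.2 = 1826.8 N·m.
So T = 1826.8 / (0.7314 × 3.2) = 780.57 N.
ΣF_x = 0: H_x = T cos 47° = 532.35 N.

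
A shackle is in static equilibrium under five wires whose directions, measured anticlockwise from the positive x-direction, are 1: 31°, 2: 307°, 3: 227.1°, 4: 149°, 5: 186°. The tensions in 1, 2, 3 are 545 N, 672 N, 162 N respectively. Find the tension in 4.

Resolve: ΣF_x = 545 cos 31° + 672 cos 307° + 162 cos 227.1° + T_4 cos 149° + T_5 cos 186° = 0.
        ΣF_y = 545 sin 31° + 672 sin 307° + 162 sin 227.1° + T_4 sin 149° + T_5 sin 186° = 0.
The known terms sum to (761.3, -374.7) N, so -0.8572 T_4 − 0.9945 T_5 = -761.3 and 0.5150 T_4 − 0.1045 T_5 = 374.7.
Solving simultaneously: T_4 = 751.4 N, T_5 = 117.9 N.

T_4 ≈ 751 N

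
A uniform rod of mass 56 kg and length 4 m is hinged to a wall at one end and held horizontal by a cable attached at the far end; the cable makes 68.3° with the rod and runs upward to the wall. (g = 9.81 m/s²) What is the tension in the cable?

T ≈ 296 N

Take torques about the hinge: T sin 68.3° · 4 = 56×9.81×2 = 1098.7 N·m.
So T = 1098.7 / (0.9291 × 4) = 295.63 N.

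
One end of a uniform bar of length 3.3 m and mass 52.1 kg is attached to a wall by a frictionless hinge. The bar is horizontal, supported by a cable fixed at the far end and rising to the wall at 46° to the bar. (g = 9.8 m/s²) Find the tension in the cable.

T ≈ 355 N

Take torques about the hinge: T sin 46° · 3.3 = 52.1×9.8×1.65 = 842.46 N·m.
So T = 842.46 / (0.7193 × 3.3) = 354.89 N.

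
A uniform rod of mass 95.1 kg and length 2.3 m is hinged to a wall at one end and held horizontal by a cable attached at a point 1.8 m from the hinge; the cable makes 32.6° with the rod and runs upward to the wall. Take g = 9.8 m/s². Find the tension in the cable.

T ≈ 1110 N

Take torques about the hinge: T sin 32.6° · 1.8 = 95.1×9.8×1.15 = 1071.8 N·m.
So T = 1071.8 / (0.5388 × 1.8) = 1105.2 N.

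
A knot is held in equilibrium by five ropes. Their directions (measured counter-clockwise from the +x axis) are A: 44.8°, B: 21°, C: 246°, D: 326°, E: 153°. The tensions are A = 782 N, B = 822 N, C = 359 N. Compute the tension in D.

T_D ≈ 8170 N

Resolve: ΣF_x = 782 cos 44.8° + 822 cos 21° + 359 cos 246° + T_D cos 326° + T_E cos 153° = 0.
        ΣF_y = 782 sin 44.8° + 822 sin 21° + 359 sin 246° + T_D sin 326° + T_E sin 153° = 0.
The known terms sum to (1176, 517.6) N, so 0.8290 T_D − 0.8910 T_E = -1176 and -0.5592 T_D + 0.4540 T_E = -517.6.
Solving simultaneously: T_D = 8166 N, T_E = 8919 N.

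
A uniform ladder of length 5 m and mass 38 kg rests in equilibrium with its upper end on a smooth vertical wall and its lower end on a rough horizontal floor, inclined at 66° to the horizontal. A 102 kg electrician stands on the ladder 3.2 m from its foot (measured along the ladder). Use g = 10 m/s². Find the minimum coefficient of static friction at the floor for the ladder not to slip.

μ_min ≈ 0.268

ΣF_y = 0: N_floor = 38×10 + 102×10 = 1400 N.
Torques about the foot: N_wall · 5 sin 66° = 38×10×2.5 cos 66° + 102×10×3.2 cos 66° → N_wall = 375.24 N.
ΣF_x = 0: f_floor = N_wall = 375.24 N.
μ_min = f_floor / N_floor = 375.24 / 1400 = 0.268.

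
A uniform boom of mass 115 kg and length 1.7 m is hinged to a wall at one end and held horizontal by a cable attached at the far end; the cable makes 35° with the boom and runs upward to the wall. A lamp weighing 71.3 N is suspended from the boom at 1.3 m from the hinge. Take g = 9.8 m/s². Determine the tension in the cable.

Take torques about the hinge: T sin 35° · 1.7 = 115×9.8×0.85 + 71.3×1.3 = 1050.6 N·m.
So T = 1050.6 / (0.5736 × 1.7) = 1077.5 N.

T ≈ 1080 N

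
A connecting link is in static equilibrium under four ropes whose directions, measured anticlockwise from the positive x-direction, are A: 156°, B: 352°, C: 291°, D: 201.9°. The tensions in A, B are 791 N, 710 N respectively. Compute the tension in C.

Resolve: ΣF_x = 791 cos 156° + 710 cos 352° + T_C cos 291° + T_D cos 201.9° = 0.
        ΣF_y = 791 sin 156° + 710 sin 352° + T_C sin 291° + T_D sin 201.9° = 0.
The known terms sum to (-19.52, 222.9) N, so 0.3584 T_C − 0.9278 T_D = 19.52 and -0.9336 T_C − 0.3730 T_D = -222.9.
Solving simultaneously: T_C = 214.1 N, T_D = 61.67 N.

T_C ≈ 214 N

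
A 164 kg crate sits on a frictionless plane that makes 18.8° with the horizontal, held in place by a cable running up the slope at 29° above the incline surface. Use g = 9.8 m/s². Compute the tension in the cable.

T ≈ 592 N

Take axes along and perpendicular to the incline. Weight components: W sin 18.8° = 517.9 N down-slope, W cos 18.8° = 1521 N into the surface.
Along incline: T cos 29° = W sin 18.8° → T = 592.2 N.
Perpendicular: N = W cos 18.8° − T sin 29° = 1234 N.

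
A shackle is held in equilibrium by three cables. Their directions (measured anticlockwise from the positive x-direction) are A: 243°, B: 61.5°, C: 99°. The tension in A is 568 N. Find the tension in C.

Resolve: ΣF_x = 568 cos 243° + T_B cos 61.5° + T_C cos 99° = 0.
        ΣF_y = 568 sin 243° + T_B sin 61.5° + T_C sin 99° = 0.
The known terms sum to (-257.9, -506.1) N, so 0.4772 T_B − 0.1564 T_C = 257.9 and 0.8788 T_B + 0.9877 T_C = 506.1.
Solving simultaneously: T_B = 548.4 N, T_C = 24.42 N.

T_C ≈ 24.4 N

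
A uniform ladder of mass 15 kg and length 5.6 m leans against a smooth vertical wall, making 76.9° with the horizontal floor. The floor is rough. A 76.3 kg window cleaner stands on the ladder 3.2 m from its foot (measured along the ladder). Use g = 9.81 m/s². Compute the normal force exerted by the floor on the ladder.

ΣF_y = 0: N_floor = 15×9.81 + 76.3×9.81 = 895.65 N.

N_floor ≈ 896 N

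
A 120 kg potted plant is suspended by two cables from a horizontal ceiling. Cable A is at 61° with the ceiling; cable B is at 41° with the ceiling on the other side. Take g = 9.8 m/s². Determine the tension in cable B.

Weight W = 120 × 9.8 = 1176 N acts straight down.
Horizontal: T_A cos 61° = T_B cos 41°  →  T_A = 1.557 T_B.
Vertical: T_A sin 61° + T_B sin 41° = 1176.
Substituting the horizontal relation into the vertical equation gives 2.018 T_B = 1176, so T_B = 582.9 N.

T_B ≈ 583 N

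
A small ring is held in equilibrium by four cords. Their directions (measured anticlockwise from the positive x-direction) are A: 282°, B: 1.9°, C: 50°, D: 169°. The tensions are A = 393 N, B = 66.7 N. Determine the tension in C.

T_C ≈ 397 N

Resolve: ΣF_x = 393 cos 282° + 66.7 cos 1.9° + T_C cos 50° + T_D cos 169° = 0.
        ΣF_y = 393 sin 282° + 66.7 sin 1.9° + T_C sin 50° + T_D sin 169° = 0.
The known terms sum to (148.4, -382.2) N, so 0.6428 T_C − 0.9816 T_D = -148.4 and 0.7660 T_C + 0.1908 T_D = 382.2.
Solving simultaneously: T_C = 396.6 N, T_D = 410.8 N.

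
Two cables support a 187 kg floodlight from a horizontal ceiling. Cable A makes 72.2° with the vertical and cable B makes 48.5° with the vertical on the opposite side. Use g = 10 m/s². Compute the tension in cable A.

T_A ≈ 1630 N

Angles from the horizontal: cable A is 90° − 72.2° = 17.8°, cable B is 90° − 48.5° = 41.5°.
Weight W = 187 × 10 = 1870 N acts straight down.
Horizontal: T_A cos 17.8° = T_B cos 41.5°  →  T_B = 1.271 T_A.
Vertical: T_A sin 17.8° + T_B sin 41.5° = 1870.
Substituting the horizontal relation into the vertical equation gives 1.148 T_A = 1870, so T_A = 1629 N.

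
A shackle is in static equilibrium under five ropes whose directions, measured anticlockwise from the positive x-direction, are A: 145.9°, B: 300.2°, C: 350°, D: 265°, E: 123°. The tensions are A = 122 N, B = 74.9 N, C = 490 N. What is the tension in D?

T_D ≈ 499 N

Resolve: ΣF_x = 122 cos 145.9° + 74.9 cos 300.2° + 490 cos 350° + T_D cos 265° + T_E cos 123° = 0.
        ΣF_y = 122 sin 145.9° + 74.9 sin 300.2° + 490 sin 350° + T_D sin 265° + T_E sin 123° = 0.
The known terms sum to (419.2, -81.42) N, so -0.0872 T_D − 0.5446 T_E = -419.2 and -0.9962 T_D + 0.8387 T_E = 81.42.
Solving simultaneously: T_D = 499 N, T_E = 689.8 N.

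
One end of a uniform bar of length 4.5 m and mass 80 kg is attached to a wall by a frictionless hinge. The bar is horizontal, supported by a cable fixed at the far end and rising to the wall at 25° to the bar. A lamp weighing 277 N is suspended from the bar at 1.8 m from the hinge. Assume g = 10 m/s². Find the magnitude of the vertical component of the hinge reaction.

Take torques about the hinge: T sin 25° · 4.5 = 80×10×2.25 + 277×1.8 = 2298.6 N·m.
So T = 2298.6 / (0.4226 × 4.5) = 1208.7 N.
ΣF_y = 0: H_y = (80×10 + 277) − T sin 25° = 1077 − 510.8 = 566.2 N.

|H_y| ≈ 566 N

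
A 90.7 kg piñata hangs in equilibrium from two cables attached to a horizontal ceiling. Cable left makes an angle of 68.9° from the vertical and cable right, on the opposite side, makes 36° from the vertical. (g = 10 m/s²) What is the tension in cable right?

T_right ≈ 876 N

Angles from the horizontal: cable left is 90° − 68.9° = 21.1°, cable right is 90° − 36° = 54°.
Weight W = 90.7 × 10 = 907 N acts straight down.
Horizontal: T_left cos 21.1° = T_right cos 54°  →  T_left = 0.63 T_right.
Vertical: T_left sin 21.1° + T_right sin 54° = 907.
Substituting the horizontal relation into the vertical equation gives 1.036 T_right = 907, so T_right = 875.6 N.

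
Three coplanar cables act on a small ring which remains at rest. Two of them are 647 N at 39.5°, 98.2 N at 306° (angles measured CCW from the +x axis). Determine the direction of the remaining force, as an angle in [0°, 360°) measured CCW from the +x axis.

θ ≈ 211°

Sum the known components: ΣF_x = 557 N, ΣF_y = 332.1 N.
For equilibrium the remaining force must supply (−ΣF_x, −ΣF_y) = (-557, -332.1) N.
Magnitude = √((-557)² + (-332.1)²) = 648.5 N; direction = atan2(-332.1, -557) = 210.8°.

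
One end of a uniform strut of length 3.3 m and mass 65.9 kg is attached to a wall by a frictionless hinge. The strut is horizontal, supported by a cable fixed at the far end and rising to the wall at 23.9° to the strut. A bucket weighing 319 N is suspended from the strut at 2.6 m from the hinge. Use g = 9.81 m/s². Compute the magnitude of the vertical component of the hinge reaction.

|H_y| ≈ 391 N

Take torques about the hinge: T sin 23.9° · 3.3 = 65.9×9.81×1.65 + 319×2.6 = 1896.1 N·m.
So T = 1896.1 / (0.4051 × 3.3) = 1418.2 N.
ΣF_y = 0: H_y = (65.9×9.81 + 319) − T sin 23.9° = 965.48 − 574.57 = 390.91 N.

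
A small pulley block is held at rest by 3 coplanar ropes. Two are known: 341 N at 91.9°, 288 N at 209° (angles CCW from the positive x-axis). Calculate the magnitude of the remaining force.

F ≈ 331 N

Sum the known components: ΣF_x = -263.2 N, ΣF_y = 201.2 N.
For equilibrium the remaining force must supply (−ΣF_x, −ΣF_y) = (263.2, -201.2) N.
Magnitude = √((263.2)² + (-201.2)²) = 331.3 N; direction = atan2(-201.2, 263.2) = 322.6°.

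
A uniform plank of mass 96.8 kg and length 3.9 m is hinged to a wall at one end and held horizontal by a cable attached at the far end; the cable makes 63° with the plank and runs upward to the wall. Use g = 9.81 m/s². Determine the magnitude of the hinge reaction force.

Take torques about the hinge: T sin 63° · 3.9 = 96.8×9.81×1.95 = 1851.7 N·m.
So T = 1851.7 / (0.8910 × 3.9) = 532.88 N.
ΣF_x = 0: H_x = T cos 63° = 241.92 N.
ΣF_y = 0: H_y = (96.8×9.81) − T sin 63° = 949.61 − 474.8 = 474.8 N.
|H| = √(H_x² + H_y²) = √((241.92)² + (474.8)²) = 532.88 N.

|H| ≈ 533 N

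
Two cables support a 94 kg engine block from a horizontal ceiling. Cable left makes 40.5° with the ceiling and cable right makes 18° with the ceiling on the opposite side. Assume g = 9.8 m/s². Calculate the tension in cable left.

T_left ≈ 1030 N

Weight W = 94 × 9.8 = 921.2 N acts straight down.
Horizontal: T_left cos 40.5° = T_right cos 18°  →  T_right = 0.7995 T_left.
Vertical: T_left sin 40.5° + T_right sin 18° = 921.2.
Substituting the horizontal relation into the vertical equation gives 0.8965 T_left = 921.2, so T_left = 1028 N.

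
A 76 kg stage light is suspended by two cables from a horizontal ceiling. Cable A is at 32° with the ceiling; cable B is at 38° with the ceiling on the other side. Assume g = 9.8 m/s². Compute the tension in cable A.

T_A ≈ 625 N

Weight W = 76 × 9.8 = 744.8 N acts straight down.
Horizontal: T_A cos 32° = T_B cos 38°  →  T_B = 1.076 T_A.
Vertical: T_A sin 32° + T_B sin 38° = 744.8.
Substituting the horizontal relation into the vertical equation gives 1.192 T_A = 744.8, so T_A = 624.6 N.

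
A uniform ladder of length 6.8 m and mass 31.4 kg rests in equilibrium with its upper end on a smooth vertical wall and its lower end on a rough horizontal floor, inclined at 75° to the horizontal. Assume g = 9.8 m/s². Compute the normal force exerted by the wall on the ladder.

Torques about the foot: N_wall · 6.8 sin 75° = 31.4×9.8×3.4 cos 75° → N_wall = 41.227 N.

N_wall ≈ 41.2 N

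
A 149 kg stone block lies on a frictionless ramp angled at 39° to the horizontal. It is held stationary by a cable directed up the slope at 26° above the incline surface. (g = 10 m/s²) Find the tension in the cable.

Take axes along and perpendicular to the incline. Weight components: W sin 39° = 937.7 N down-slope, W cos 39° = 1158 N into the surface.
Along incline: T cos 26° = W sin 39° → T = 1043 N.
Perpendicular: N = W cos 39° − T sin 26° = 700.6 N.

T ≈ 1040 N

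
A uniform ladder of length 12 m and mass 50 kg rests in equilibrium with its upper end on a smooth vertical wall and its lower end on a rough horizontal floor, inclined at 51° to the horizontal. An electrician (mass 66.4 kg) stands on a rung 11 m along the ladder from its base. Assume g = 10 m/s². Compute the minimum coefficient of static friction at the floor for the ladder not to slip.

ΣF_y = 0: N_floor = 50×10 + 66.4×10 = 1164 N.
Torques about the foot: N_wall · 12 sin 51° = 50×10×6 cos 51° + 66.4×10×11 cos 51° → N_wall = 695.33 N.
ΣF_x = 0: f_floor = N_wall = 695.33 N.
μ_min = f_floor / N_floor = 695.33 / 1164 = 0.5974.

μ_min ≈ 0.597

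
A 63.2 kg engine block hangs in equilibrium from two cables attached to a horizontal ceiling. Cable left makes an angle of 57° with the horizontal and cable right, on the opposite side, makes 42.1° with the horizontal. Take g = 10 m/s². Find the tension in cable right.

Weight W = 63.2 × 10 = 632 N acts straight down.
Horizontal: T_left cos 57° = T_right cos 42.1°  →  T_left = 1.362 T_right.
Vertical: T_left sin 57° + T_right sin 42.1° = 632.
Substituting the horizontal relation into the vertical equation gives 1.813 T_right = 632, so T_right = 348.6 N.

T_right ≈ 349 N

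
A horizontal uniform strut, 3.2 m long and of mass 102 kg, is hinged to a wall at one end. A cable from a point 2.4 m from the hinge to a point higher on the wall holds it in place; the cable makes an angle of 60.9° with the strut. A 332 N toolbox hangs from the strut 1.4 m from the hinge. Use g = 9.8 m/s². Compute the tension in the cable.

Take torques about the hinge: T sin 60.9° · 2.4 = 102×9.8×1.6 + 332×1.4 = 2064.2 N·m.
So T = 2064.2 / (0.8738 × 2.4) = 984.31 N.

T ≈ 984 N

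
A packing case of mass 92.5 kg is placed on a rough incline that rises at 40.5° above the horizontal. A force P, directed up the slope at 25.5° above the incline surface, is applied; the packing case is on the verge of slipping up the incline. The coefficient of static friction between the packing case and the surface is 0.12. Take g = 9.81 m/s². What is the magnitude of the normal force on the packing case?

On the verge of sliding up the incline, friction equals μN and acts down the slope.
Perpendicular: N + P sin 25.5° = W cos 40.5° = 690 N.
Along incline: P cos 25.5° = W sin 40.5° + μN  with W sin 40.5° = 589.3 N.
Solving the pair for P and N: P = 704.4 N, N = 386.8 N (and f = μN = 46.41 N).

N ≈ 387 N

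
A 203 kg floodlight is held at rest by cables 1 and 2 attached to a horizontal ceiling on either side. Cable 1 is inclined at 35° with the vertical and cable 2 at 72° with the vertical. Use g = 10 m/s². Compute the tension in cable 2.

Angles from the horizontal: cable 1 is 90° − 35° = 55°, cable 2 is 90° − 72° = 18°.
Weight W = 203 × 10 = 2030 N acts straight down.
Horizontal: T_1 cos 55° = T_2 cos 18°  →  T_1 = 1.658 T_2.
Vertical: T_1 sin 55° + T_2 sin 18° = 2030.
Substituting the horizontal relation into the vertical equation gives 1.667 T_2 = 2030, so T_2 = 1218 N.

T_2 ≈ 1220 N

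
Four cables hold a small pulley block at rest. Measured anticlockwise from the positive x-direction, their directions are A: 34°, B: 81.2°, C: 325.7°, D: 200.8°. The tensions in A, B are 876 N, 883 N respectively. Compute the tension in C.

Resolve: ΣF_x = 876 cos 34° + 883 cos 81.2° + T_C cos 325.7° + T_D cos 200.8° = 0.
        ΣF_y = 876 sin 34° + 883 sin 81.2° + T_C sin 325.7° + T_D sin 200.8° = 0.
The known terms sum to (861.3, 1362) N, so 0.8261 T_C − 0.9348 T_D = -861.3 and -0.5635 T_C − 0.3551 T_D = -1362.
Solving simultaneously: T_C = 1180 N, T_D = 1964 N.

T_C ≈ 1180 N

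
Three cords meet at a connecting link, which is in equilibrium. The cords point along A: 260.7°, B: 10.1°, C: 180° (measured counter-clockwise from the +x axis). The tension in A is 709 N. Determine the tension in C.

Resolve: ΣF_x = 709 cos 260.7° + T_B cos 10.1° + T_C cos 180° = 0.
        ΣF_y = 709 sin 260.7° + T_B sin 10.1° + T_C sin 180° = 0.
The known terms sum to (-114.6, -699.7) N, so 0.9845 T_B − 1.0000 T_C = 114.6 and 0.1754 T_B + 0.0000 T_C = 699.7.
Solving simultaneously: T_B = 3990 N, T_C = 3813 N.

T_C ≈ 3810 N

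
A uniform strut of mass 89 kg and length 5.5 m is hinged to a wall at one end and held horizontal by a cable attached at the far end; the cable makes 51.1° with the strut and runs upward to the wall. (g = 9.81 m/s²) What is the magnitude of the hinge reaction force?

|H| ≈ 561 N

Take torques about the hinge: T sin 51.1° · 5.5 = 89×9.81×2.75 = 2401 N·m.
So T = 2401 / (0.7782 × 5.5) = 560.94 N.
ΣF_x = 0: H_x = T cos 51.1° = 352.25 N.
ΣF_y = 0: H_y = (89×9.81) − T sin 51.1° = 873.09 − 436.54 = 436.55 N.
|H| = √(H_x² + H_y²) = √((352.25)² + (436.55)²) = 560.94 N.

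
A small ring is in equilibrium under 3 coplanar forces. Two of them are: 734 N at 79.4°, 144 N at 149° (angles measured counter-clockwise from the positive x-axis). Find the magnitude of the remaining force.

Sum the known components: ΣF_x = 11.59 N, ΣF_y = 795.6 N.
For equilibrium the remaining force must supply (−ΣF_x, −ΣF_y) = (-11.59, -795.6) N.
Magnitude = √((-11.59)² + (-795.6)²) = 795.7 N; direction = atan2(-795.6, -11.59) = 269.2°.

F ≈ 796 N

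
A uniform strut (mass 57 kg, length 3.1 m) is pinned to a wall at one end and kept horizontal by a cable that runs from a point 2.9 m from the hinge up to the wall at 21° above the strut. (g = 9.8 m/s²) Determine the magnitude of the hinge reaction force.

|H| ≈ 820 N

Take torques about the hinge: T sin 21° · 2.9 = 57×9.8×1.55 = 865.83 N·m.
So T = 865.83 / (0.3584 × 2.9) = 833.12 N.
ΣF_x = 0: H_x = T cos 21° = 777.78 N.
ΣF_y = 0: H_y = (57×9.8) − T sin 21° = 558.6 − 298.56 = 260.04 N.
|H| = √(H_x² + H_y²) = √((777.78)² + (260.04)²) = 820.1 N.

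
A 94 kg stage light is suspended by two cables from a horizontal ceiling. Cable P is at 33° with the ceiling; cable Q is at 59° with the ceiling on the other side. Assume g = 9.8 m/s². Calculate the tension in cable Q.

Weight W = 94 × 9.8 = 921.2 N acts straight down.
Horizontal: T_P cos 33° = T_Q cos 59°  →  T_P = 0.6141 T_Q.
Vertical: T_P sin 33° + T_Q sin 59° = 921.2.
Substituting the horizontal relation into the vertical equation gives 1.192 T_Q = 921.2, so T_Q = 773.1 N.

T_Q ≈ 773 N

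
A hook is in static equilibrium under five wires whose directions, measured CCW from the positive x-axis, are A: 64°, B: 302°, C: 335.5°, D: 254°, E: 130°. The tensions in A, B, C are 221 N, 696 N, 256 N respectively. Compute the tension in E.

Resolve: ΣF_x = 221 cos 64° + 696 cos 302° + 256 cos 335.5° + T_D cos 254° + T_E cos 130° = 0.
        ΣF_y = 221 sin 64° + 696 sin 302° + 256 sin 335.5° + T_D sin 254° + T_E sin 130° = 0.
The known terms sum to (698.7, -497.8) N, so -0.2756 T_D − 0.6428 T_E = -698.7 and -0.9613 T_D + 0.7660 T_E = 497.8.
Solving simultaneously: T_D = 259.6 N, T_E = 975.6 N.

T_E ≈ 976 N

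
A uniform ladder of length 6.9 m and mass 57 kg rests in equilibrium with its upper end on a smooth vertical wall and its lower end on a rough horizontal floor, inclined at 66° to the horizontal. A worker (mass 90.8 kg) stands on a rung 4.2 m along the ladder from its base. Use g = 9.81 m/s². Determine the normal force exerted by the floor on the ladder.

N_floor ≈ 1450 N

ΣF_y = 0: N_floor = 57×9.81 + 90.8×9.81 = 1449.9 N.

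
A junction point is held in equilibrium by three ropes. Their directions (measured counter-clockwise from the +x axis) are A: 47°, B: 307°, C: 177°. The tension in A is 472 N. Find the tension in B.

T_B ≈ 472 N

Resolve: ΣF_x = 472 cos 47° + T_B cos 307° + T_C cos 177° = 0.
        ΣF_y = 472 sin 47° + T_B sin 307° + T_C sin 177° = 0.
The known terms sum to (321.9, 345.2) N, so 0.6018 T_B − 0.9986 T_C = -321.9 and -0.7986 T_B + 0.0523 T_C = -345.2.
Solving simultaneously: T_B = 472 N, T_C = 606.8 N.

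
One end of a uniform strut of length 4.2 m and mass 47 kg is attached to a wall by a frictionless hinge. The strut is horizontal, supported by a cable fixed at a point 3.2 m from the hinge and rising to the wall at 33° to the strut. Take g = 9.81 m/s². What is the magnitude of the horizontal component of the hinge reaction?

Take torques about the hinge: T sin 33° · 3.2 = 47×9.81×2.1 = 968.25 N·m.
So T = 968.25 / (0.5446 × 3.2) = 555.56 N.
ΣF_x = 0: H_x = T cos 33° = 465.93 N.

H_x ≈ 466 N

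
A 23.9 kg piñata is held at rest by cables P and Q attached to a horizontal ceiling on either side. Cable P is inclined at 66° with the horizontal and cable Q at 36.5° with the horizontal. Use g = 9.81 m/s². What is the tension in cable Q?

Weight W = 23.9 × 9.81 = 234.5 N acts straight down.
Horizontal: T_P cos 66° = T_Q cos 36.5°  →  T_P = 1.976 T_Q.
Vertical: T_P sin 66° + T_Q sin 36.5° = 234.5.
Substituting the horizontal relation into the vertical equation gives 2.4 T_Q = 234.5, so T_Q = 97.68 N.

T_Q ≈ 97.7 N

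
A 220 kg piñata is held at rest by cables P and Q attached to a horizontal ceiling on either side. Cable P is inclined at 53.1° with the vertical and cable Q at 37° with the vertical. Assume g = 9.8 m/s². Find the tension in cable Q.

Angles from the horizontal: cable P is 90° − 53.1° = 36.9°, cable Q is 90° − 37° = 53°.
Weight W = 220 × 9.8 = 2156 N acts straight down.
Horizontal: T_P cos 36.9° = T_Q cos 53°  →  T_P = 0.7526 T_Q.
Vertical: T_P sin 36.9° + T_Q sin 53° = 2156.
Substituting the horizontal relation into the vertical equation gives 1.25 T_Q = 2156, so T_Q = 1724 N.

T_Q ≈ 1720 N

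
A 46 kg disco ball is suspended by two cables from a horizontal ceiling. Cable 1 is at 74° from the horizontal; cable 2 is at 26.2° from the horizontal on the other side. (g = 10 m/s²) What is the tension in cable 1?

Weight W = 46 × 10 = 460 N acts straight down.
Horizontal: T_1 cos 74° = T_2 cos 26.2°  →  T_2 = 0.3072 T_1.
Vertical: T_1 sin 74° + T_2 sin 26.2° = 460.
Substituting the horizontal relation into the vertical equation gives 1.097 T_1 = 460, so T_1 = 419.4 N.

T_1 ≈ 419 N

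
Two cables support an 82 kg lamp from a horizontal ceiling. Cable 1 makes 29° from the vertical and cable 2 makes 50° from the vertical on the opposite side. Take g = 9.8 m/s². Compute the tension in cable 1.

Angles from the horizontal: cable 1 is 90° − 29° = 61°, cable 2 is 90° − 50° = 40°.
Weight W = 82 × 9.8 = 803.6 N acts straight down.
Horizontal: T_1 cos 61° = T_2 cos 40°  →  T_2 = 0.6329 T_1.
Vertical: T_1 sin 61° + T_2 sin 40° = 803.6.
Substituting the horizontal relation into the vertical equation gives 1.281 T_1 = 803.6, so T_1 = 627.1 N.

T_1 ≈ 627 N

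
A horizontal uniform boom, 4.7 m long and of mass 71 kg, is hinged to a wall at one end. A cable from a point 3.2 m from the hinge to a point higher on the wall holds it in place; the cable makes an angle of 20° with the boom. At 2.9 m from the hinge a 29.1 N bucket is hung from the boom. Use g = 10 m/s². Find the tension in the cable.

T ≈ 1600 N

Take torques about the hinge: T sin 20° · 3.2 = 71×10×2.35 + 29.1×2.9 = 1752.9 N·m.
So T = 1752.9 / (0.3420 × 3.2) = 1601.6 N.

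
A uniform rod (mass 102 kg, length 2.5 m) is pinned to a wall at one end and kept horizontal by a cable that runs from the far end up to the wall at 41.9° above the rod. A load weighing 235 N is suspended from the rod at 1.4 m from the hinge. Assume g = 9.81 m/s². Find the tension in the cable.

T ≈ 946 N

Take torques about the hinge: T sin 41.9° · 2.5 = 102×9.81×1.25 + 235×1.4 = 1579.8 N·m.
So T = 1579.8 / (0.6678 × 2.5) = 946.21 N.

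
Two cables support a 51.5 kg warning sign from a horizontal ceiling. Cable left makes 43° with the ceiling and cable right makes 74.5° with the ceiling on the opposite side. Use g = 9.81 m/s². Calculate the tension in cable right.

Weight W = 51.5 × 9.81 = 505.2 N acts straight down.
Horizontal: T_left cos 43° = T_right cos 74.5°  →  T_left = 0.3654 T_right.
Vertical: T_left sin 43° + T_right sin 74.5° = 505.2.
Substituting the horizontal relation into the vertical equation gives 1.213 T_right = 505.2, so T_right = 416.6 N.

T_right ≈ 417 N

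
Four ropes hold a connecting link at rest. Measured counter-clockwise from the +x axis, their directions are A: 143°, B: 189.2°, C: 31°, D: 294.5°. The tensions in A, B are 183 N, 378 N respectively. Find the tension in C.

Resolve: ΣF_x = 183 cos 143° + 378 cos 189.2° + T_C cos 31° + T_D cos 294.5° = 0.
        ΣF_y = 183 sin 143° + 378 sin 189.2° + T_C sin 31° + T_D sin 294.5° = 0.
The known terms sum to (-519.3, 49.7) N, so 0.8572 T_C + 0.4147 T_D = 519.3 and 0.5150 T_C − 0.9100 T_D = -49.7.
Solving simultaneously: T_C = 454.8 N, T_D = 312.1 N.

T_C ≈ 455 N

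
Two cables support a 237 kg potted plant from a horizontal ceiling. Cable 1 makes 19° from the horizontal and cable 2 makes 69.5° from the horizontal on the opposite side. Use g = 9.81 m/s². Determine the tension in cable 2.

T_2 ≈ 2200 N

Weight W = 237 × 9.81 = 2325 N acts straight down.
Horizontal: T_1 cos 19° = T_2 cos 69.5°  →  T_1 = 0.3704 T_2.
Vertical: T_1 sin 19° + T_2 sin 69.5° = 2325.
Substituting the horizontal relation into the vertical equation gives 1.057 T_2 = 2325, so T_2 = 2199 N.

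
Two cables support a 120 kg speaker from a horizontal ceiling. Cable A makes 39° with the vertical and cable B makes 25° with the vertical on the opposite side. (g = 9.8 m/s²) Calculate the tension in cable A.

Angles from the horizontal: cable A is 90° − 39° = 51°, cable B is 90° − 25° = 65°.
Weight W = 120 × 9.8 = 1176 N acts straight down.
Horizontal: T_A cos 51° = T_B cos 65°  →  T_B = 1.489 T_A.
Vertical: T_A sin 51° + T_B sin 65° = 1176.
Substituting the horizontal relation into the vertical equation gives 2.127 T_A = 1176, so T_A = 553 N.

T_A ≈ 553 N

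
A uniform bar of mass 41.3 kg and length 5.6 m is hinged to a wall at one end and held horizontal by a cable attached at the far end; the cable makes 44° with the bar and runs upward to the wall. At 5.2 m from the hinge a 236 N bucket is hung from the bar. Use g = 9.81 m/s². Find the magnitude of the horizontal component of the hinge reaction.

Take torques about the hinge: T sin 44° · 5.6 = 41.3×9.81×2.8 + 236×5.2 = 2361.6 N·m.
So T = 2361.6 / (0.6947 × 5.6) = 607.09 N.
ΣF_x = 0: H_x = T cos 44° = 436.7 N.

H_x ≈ 437 N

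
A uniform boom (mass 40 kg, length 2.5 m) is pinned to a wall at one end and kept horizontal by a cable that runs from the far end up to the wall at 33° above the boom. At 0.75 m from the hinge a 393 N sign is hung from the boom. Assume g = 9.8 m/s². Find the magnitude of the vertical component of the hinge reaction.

Take torques about the hinge: T sin 33° · 2.5 = 40×9.8×1.25 + 393×0.75 = 784.75 N·m.
So T = 784.75 / (0.5446 × 2.5) = 576.35 N.
ΣF_y = 0: H_y = (40×9.8 + 393) − T sin 33° = 785 − 313.9 = 471.1 N.

|H_y| ≈ 471 N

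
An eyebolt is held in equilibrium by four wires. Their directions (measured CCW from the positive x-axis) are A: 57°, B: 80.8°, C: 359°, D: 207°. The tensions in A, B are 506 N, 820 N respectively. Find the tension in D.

T_D ≈ 2640 N

Resolve: ΣF_x = 506 cos 57° + 820 cos 80.8° + T_C cos 359° + T_D cos 207° = 0.
        ΣF_y = 506 sin 57° + 820 sin 80.8° + T_C sin 359° + T_D sin 207° = 0.
The known terms sum to (406.7, 1234) N, so 0.9998 T_C − 0.8910 T_D = -406.7 and -0.0175 T_C − 0.4540 T_D = -1234.
Solving simultaneously: T_C = 1948 N, T_D = 2643 N.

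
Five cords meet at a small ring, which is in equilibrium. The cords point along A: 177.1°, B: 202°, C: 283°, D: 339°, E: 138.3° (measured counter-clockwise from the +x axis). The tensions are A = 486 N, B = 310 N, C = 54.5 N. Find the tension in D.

Resolve: ΣF_x = 486 cos 177.1° + 310 cos 202° + 54.5 cos 283° + T_D cos 339° + T_E cos 138.3° = 0.
        ΣF_y = 486 sin 177.1° + 310 sin 202° + 54.5 sin 283° + T_D sin 339° + T_E sin 138.3° = 0.
The known terms sum to (-760.5, -144.6) N, so 0.9336 T_D − 0.7466 T_E = 760.5 and -0.3584 T_D + 0.6652 T_E = 144.6.
Solving simultaneously: T_D = 1737 N, T_E = 1153 N.

T_D ≈ 1740 N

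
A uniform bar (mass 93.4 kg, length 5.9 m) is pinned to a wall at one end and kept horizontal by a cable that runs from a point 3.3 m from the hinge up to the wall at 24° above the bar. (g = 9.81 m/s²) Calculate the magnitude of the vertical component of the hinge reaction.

Take torques about the hinge: T sin 24° · 3.3 = 93.4×9.81×2.95 = 2702.9 N·m.
So T = 2702.9 / (0.4067 × 3.3) = 2013.8 N.
ΣF_y = 0: H_y = (93.4×9.81) − T sin 24° = 916.25 − 819.08 = 97.178 N.

|H_y| ≈ 97.2 N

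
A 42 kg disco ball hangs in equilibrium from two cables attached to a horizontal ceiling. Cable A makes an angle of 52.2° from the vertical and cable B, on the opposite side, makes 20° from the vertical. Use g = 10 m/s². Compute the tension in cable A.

T_A ≈ 151 N

Angles from the horizontal: cable A is 90° − 52.2° = 37.8°, cable B is 90° − 20° = 70°.
Weight W = 42 × 10 = 420 N acts straight down.
Horizontal: T_A cos 37.8° = T_B cos 70°  →  T_B = 2.31 T_A.
Vertical: T_A sin 37.8° + T_B sin 70° = 420.
Substituting the horizontal relation into the vertical equation gives 2.784 T_A = 420, so T_A = 150.9 N.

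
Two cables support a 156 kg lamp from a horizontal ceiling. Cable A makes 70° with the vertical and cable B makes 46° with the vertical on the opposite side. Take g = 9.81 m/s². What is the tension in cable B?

T_B ≈ 1600 N

Angles from the horizontal: cable A is 90° − 70° = 20°, cable B is 90° − 46° = 44°.
Weight W = 156 × 9.81 = 1530 N acts straight down.
Horizontal: T_A cos 20° = T_B cos 44°  →  T_A = 0.7655 T_B.
Vertical: T_A sin 20° + T_B sin 44° = 1530.
Substituting the horizontal relation into the vertical equation gives 0.9565 T_B = 1530, so T_B = 1600 N.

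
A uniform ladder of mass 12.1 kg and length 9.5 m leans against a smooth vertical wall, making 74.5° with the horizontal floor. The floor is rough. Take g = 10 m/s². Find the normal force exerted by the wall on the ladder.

N_wall ≈ 16.8 N

Torques about the foot: N_wall · 9.5 sin 74.5° = 12.1×10×4.75 cos 74.5° → N_wall = 16.778 N.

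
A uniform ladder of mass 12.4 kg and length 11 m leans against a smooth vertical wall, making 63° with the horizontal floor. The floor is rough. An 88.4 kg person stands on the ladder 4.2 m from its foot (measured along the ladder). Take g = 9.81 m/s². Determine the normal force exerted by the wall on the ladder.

Torques about the foot: N_wall · 11 sin 63° = 12.4×9.81×5.5 cos 63° + 88.4×9.81×4.2 cos 63° → N_wall = 199.7 N.

N_wall ≈ 200 N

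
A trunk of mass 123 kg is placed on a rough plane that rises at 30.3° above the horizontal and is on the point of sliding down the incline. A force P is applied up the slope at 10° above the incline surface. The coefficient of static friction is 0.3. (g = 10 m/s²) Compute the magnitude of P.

On the verge of sliding down the incline, friction equals μN and acts up the slope.
Perpendicular: N + P sin 10° = W cos 30.3° = 1062 N.
Along incline: P cos 10° + μN = W sin 30.3° with W sin 30.3° = 620.6 N.
Solving the pair for P and N: P = 323.8 N, N = 1006 N (and f = μN = 301.7 N).

P ≈ 324 N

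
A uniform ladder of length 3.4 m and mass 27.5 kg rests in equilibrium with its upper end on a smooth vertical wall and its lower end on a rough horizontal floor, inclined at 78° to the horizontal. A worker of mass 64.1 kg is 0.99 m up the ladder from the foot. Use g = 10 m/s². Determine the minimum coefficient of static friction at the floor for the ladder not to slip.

μ_min ≈ 0.0752

ΣF_y = 0: N_floor = 27.5×10 + 64.1×10 = 916 N.
Torques about the foot: N_wall · 3.4 sin 78° = 27.5×10×1.7 cos 78° + 64.1×10×0.99 cos 78° → N_wall = 68.899 N.
ΣF_x = 0: f_floor = N_wall = 68.899 N.
μ_min = f_floor / N_floor = 68.899 / 916 = 0.07522.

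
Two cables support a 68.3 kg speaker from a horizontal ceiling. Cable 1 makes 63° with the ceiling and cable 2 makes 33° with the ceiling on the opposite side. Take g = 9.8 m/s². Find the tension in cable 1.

Weight W = 68.3 × 9.8 = 669.3 N acts straight down.
Horizontal: T_1 cos 63° = T_2 cos 33°  →  T_2 = 0.5413 T_1.
Vertical: T_1 sin 63° + T_2 sin 33° = 669.3.
Substituting the horizontal relation into the vertical equation gives 1.186 T_1 = 669.3, so T_1 = 564.4 N.

T_1 ≈ 564 N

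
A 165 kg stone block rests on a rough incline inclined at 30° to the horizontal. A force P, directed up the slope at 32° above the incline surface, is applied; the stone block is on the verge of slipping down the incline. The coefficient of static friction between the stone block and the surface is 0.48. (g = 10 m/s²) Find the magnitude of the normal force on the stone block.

On the verge of sliding down the incline, friction equals μN and acts up the slope.
Perpendicular: N + P sin 32° = W cos 30° = 1429 N.
Along incline: P cos 32° + μN = W sin 30° with W sin 30° = 825 N.
Solving the pair for P and N: P = 234.3 N, N = 1305 N (and f = μN = 626.3 N).

N ≈ 1300 N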